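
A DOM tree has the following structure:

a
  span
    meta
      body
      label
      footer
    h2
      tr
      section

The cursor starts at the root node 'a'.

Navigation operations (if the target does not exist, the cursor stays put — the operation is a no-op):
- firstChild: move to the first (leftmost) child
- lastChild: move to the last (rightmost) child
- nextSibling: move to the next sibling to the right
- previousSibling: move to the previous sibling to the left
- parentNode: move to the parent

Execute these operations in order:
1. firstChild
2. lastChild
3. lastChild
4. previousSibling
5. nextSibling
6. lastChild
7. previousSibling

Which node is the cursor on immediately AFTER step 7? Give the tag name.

After 1 (firstChild): span
After 2 (lastChild): h2
After 3 (lastChild): section
After 4 (previousSibling): tr
After 5 (nextSibling): section
After 6 (lastChild): section (no-op, stayed)
After 7 (previousSibling): tr

Answer: tr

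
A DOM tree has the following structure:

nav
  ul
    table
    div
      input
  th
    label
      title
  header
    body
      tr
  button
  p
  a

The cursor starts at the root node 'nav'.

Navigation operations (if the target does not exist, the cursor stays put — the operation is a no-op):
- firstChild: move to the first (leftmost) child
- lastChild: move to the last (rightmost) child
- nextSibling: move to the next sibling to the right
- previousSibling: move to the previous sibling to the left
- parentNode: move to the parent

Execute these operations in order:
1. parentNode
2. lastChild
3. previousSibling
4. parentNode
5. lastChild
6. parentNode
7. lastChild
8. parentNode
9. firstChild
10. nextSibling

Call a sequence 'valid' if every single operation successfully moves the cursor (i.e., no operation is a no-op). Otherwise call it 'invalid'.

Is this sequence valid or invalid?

After 1 (parentNode): nav (no-op, stayed)
After 2 (lastChild): a
After 3 (previousSibling): p
After 4 (parentNode): nav
After 5 (lastChild): a
After 6 (parentNode): nav
After 7 (lastChild): a
After 8 (parentNode): nav
After 9 (firstChild): ul
After 10 (nextSibling): th

Answer: invalid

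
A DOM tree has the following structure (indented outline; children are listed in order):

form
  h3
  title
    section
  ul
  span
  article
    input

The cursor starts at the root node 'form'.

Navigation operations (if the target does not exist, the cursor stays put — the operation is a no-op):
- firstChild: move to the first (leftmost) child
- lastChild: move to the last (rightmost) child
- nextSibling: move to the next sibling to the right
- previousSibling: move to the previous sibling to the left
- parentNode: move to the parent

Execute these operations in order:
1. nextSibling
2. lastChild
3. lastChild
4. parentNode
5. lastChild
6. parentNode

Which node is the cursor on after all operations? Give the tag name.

Answer: article

Derivation:
After 1 (nextSibling): form (no-op, stayed)
After 2 (lastChild): article
After 3 (lastChild): input
After 4 (parentNode): article
After 5 (lastChild): input
After 6 (parentNode): article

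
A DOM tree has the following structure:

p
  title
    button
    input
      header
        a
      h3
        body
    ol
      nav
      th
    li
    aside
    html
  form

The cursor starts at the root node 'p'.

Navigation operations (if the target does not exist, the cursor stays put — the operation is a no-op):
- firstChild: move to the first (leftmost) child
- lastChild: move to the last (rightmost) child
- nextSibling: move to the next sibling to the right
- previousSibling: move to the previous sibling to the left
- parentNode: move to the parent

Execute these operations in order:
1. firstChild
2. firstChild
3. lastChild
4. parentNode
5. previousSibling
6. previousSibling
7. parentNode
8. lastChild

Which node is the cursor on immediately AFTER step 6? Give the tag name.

After 1 (firstChild): title
After 2 (firstChild): button
After 3 (lastChild): button (no-op, stayed)
After 4 (parentNode): title
After 5 (previousSibling): title (no-op, stayed)
After 6 (previousSibling): title (no-op, stayed)

Answer: title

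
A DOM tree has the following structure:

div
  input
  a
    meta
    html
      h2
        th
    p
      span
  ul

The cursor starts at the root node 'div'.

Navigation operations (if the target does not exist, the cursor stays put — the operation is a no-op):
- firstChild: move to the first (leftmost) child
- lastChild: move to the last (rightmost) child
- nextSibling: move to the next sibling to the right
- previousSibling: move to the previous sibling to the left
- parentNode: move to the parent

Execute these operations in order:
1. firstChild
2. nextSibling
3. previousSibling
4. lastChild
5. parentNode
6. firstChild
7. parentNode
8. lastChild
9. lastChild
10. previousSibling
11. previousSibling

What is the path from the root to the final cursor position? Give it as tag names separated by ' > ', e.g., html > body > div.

After 1 (firstChild): input
After 2 (nextSibling): a
After 3 (previousSibling): input
After 4 (lastChild): input (no-op, stayed)
After 5 (parentNode): div
After 6 (firstChild): input
After 7 (parentNode): div
After 8 (lastChild): ul
After 9 (lastChild): ul (no-op, stayed)
After 10 (previousSibling): a
After 11 (previousSibling): input

Answer: div > input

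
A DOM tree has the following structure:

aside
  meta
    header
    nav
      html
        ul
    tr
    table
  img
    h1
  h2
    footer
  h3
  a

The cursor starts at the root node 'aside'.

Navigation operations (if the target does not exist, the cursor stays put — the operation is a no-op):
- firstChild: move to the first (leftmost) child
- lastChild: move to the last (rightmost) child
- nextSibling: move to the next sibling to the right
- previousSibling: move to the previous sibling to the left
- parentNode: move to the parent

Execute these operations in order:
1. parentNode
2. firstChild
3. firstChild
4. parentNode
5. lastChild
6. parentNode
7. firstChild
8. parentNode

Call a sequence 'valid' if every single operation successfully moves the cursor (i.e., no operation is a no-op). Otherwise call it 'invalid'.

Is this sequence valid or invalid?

Answer: invalid

Derivation:
After 1 (parentNode): aside (no-op, stayed)
After 2 (firstChild): meta
After 3 (firstChild): header
After 4 (parentNode): meta
After 5 (lastChild): table
After 6 (parentNode): meta
After 7 (firstChild): header
After 8 (parentNode): meta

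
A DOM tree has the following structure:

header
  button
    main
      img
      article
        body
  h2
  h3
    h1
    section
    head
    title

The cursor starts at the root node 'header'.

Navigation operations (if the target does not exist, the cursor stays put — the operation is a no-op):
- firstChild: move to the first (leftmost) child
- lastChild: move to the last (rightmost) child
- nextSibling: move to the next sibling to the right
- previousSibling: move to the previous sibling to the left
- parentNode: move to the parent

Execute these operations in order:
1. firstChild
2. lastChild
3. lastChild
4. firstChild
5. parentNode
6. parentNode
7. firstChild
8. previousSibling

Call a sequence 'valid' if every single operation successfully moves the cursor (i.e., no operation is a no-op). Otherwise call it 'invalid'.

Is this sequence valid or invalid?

After 1 (firstChild): button
After 2 (lastChild): main
After 3 (lastChild): article
After 4 (firstChild): body
After 5 (parentNode): article
After 6 (parentNode): main
After 7 (firstChild): img
After 8 (previousSibling): img (no-op, stayed)

Answer: invalid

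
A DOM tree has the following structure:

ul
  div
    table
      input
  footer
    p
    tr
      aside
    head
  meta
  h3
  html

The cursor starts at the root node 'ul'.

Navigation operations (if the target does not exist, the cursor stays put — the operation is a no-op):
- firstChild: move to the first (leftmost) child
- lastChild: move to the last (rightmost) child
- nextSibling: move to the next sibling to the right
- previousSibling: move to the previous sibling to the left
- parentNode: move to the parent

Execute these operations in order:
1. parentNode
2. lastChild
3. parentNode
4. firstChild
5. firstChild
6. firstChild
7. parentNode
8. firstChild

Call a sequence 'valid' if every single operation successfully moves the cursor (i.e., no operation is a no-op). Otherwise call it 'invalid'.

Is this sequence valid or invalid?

Answer: invalid

Derivation:
After 1 (parentNode): ul (no-op, stayed)
After 2 (lastChild): html
After 3 (parentNode): ul
After 4 (firstChild): div
After 5 (firstChild): table
After 6 (firstChild): input
After 7 (parentNode): table
After 8 (firstChild): input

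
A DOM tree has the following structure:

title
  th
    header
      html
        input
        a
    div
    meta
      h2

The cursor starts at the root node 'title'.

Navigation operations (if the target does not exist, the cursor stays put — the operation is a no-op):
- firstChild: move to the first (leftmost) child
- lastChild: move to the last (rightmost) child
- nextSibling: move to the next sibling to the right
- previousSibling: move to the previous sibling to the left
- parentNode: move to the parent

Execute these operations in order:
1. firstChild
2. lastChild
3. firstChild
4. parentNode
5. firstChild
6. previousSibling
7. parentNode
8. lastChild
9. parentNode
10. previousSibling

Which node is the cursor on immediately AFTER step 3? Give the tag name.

Answer: h2

Derivation:
After 1 (firstChild): th
After 2 (lastChild): meta
After 3 (firstChild): h2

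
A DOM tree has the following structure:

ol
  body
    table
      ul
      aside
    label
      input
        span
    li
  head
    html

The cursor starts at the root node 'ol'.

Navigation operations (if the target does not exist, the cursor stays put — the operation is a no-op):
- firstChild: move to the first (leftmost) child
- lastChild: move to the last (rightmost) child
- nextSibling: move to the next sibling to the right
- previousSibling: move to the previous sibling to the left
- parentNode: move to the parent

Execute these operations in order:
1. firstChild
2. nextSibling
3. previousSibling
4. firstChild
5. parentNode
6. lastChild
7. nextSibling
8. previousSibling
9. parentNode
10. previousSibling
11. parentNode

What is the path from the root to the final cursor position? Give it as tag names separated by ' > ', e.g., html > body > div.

After 1 (firstChild): body
After 2 (nextSibling): head
After 3 (previousSibling): body
After 4 (firstChild): table
After 5 (parentNode): body
After 6 (lastChild): li
After 7 (nextSibling): li (no-op, stayed)
After 8 (previousSibling): label
After 9 (parentNode): body
After 10 (previousSibling): body (no-op, stayed)
After 11 (parentNode): ol

Answer: ol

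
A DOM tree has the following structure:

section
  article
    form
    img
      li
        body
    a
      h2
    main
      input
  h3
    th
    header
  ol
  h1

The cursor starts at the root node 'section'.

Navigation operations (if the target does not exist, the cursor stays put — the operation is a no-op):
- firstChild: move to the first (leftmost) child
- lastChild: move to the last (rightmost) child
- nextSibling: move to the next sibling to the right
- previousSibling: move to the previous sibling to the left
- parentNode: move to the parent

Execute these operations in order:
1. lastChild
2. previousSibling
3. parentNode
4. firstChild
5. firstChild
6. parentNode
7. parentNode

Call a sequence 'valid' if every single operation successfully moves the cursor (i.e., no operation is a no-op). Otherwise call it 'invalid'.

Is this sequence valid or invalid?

After 1 (lastChild): h1
After 2 (previousSibling): ol
After 3 (parentNode): section
After 4 (firstChild): article
After 5 (firstChild): form
After 6 (parentNode): article
After 7 (parentNode): section

Answer: valid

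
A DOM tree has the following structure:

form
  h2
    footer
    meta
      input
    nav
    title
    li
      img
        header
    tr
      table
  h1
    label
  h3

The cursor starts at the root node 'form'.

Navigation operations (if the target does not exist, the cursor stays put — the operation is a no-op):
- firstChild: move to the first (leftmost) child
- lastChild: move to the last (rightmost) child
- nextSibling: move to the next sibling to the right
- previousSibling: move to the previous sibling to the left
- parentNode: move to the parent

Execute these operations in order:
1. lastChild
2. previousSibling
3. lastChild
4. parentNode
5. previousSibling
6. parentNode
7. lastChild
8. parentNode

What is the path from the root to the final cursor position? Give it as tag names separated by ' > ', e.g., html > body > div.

Answer: form

Derivation:
After 1 (lastChild): h3
After 2 (previousSibling): h1
After 3 (lastChild): label
After 4 (parentNode): h1
After 5 (previousSibling): h2
After 6 (parentNode): form
After 7 (lastChild): h3
After 8 (parentNode): form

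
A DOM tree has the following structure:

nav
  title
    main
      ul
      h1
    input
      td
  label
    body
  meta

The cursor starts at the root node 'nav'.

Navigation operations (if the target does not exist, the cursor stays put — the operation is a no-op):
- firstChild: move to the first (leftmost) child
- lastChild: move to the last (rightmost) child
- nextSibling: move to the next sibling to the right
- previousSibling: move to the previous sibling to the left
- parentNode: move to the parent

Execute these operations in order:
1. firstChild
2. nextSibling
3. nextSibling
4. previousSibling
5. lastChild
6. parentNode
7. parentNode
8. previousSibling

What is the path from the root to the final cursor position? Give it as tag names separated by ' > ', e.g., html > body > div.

After 1 (firstChild): title
After 2 (nextSibling): label
After 3 (nextSibling): meta
After 4 (previousSibling): label
After 5 (lastChild): body
After 6 (parentNode): label
After 7 (parentNode): nav
After 8 (previousSibling): nav (no-op, stayed)

Answer: nav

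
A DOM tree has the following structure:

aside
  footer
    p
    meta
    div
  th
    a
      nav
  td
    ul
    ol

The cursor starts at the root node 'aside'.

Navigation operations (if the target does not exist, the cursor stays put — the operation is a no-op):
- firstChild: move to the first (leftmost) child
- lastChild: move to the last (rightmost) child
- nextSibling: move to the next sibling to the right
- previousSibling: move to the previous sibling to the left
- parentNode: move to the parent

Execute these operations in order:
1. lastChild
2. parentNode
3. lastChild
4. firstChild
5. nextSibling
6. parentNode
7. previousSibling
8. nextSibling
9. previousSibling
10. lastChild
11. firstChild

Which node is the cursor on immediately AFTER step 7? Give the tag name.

After 1 (lastChild): td
After 2 (parentNode): aside
After 3 (lastChild): td
After 4 (firstChild): ul
After 5 (nextSibling): ol
After 6 (parentNode): td
After 7 (previousSibling): th

Answer: th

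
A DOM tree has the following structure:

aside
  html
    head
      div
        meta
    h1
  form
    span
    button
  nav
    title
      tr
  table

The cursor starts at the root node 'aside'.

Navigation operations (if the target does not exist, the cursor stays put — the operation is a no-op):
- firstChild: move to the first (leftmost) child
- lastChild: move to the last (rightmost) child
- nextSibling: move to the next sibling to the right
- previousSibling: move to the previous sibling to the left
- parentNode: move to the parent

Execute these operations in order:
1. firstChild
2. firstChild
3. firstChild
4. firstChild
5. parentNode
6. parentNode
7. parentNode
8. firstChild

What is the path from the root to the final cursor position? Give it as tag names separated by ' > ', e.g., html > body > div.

After 1 (firstChild): html
After 2 (firstChild): head
After 3 (firstChild): div
After 4 (firstChild): meta
After 5 (parentNode): div
After 6 (parentNode): head
After 7 (parentNode): html
After 8 (firstChild): head

Answer: aside > html > head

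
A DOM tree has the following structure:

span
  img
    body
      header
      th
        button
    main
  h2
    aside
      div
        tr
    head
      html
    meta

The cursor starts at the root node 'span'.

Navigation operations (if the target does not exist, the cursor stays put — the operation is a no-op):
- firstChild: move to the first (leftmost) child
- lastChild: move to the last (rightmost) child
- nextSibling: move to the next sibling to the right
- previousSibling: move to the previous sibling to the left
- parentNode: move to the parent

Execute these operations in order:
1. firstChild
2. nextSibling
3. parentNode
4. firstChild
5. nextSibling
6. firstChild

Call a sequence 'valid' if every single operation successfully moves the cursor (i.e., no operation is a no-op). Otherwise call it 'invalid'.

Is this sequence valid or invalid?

Answer: valid

Derivation:
After 1 (firstChild): img
After 2 (nextSibling): h2
After 3 (parentNode): span
After 4 (firstChild): img
After 5 (nextSibling): h2
After 6 (firstChild): aside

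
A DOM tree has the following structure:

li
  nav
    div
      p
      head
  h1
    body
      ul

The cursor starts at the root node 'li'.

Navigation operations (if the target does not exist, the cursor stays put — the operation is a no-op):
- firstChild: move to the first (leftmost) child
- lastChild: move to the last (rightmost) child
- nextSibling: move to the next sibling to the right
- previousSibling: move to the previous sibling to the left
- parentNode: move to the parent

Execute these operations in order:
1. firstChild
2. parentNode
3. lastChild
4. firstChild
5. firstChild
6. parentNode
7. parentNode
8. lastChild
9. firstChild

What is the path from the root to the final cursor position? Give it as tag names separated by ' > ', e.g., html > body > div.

After 1 (firstChild): nav
After 2 (parentNode): li
After 3 (lastChild): h1
After 4 (firstChild): body
After 5 (firstChild): ul
After 6 (parentNode): body
After 7 (parentNode): h1
After 8 (lastChild): body
After 9 (firstChild): ul

Answer: li > h1 > body > ul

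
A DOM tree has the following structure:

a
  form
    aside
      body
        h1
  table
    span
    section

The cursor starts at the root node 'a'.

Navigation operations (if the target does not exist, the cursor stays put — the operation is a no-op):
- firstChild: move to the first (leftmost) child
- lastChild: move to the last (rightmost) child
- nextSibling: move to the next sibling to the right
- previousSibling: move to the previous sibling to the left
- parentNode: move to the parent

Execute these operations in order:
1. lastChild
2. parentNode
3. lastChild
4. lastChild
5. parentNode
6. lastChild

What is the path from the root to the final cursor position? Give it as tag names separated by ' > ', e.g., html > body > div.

Answer: a > table > section

Derivation:
After 1 (lastChild): table
After 2 (parentNode): a
After 3 (lastChild): table
After 4 (lastChild): section
After 5 (parentNode): table
After 6 (lastChild): section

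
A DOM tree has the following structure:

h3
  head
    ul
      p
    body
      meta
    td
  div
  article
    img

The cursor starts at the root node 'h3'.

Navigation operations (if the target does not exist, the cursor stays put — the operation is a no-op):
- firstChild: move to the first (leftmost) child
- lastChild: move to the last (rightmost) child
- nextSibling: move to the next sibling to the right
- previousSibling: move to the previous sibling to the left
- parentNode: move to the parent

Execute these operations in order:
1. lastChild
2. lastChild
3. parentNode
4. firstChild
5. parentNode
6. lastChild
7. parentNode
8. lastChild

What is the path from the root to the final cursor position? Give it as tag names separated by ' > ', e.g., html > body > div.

Answer: h3 > article > img

Derivation:
After 1 (lastChild): article
After 2 (lastChild): img
After 3 (parentNode): article
After 4 (firstChild): img
After 5 (parentNode): article
After 6 (lastChild): img
After 7 (parentNode): article
After 8 (lastChild): img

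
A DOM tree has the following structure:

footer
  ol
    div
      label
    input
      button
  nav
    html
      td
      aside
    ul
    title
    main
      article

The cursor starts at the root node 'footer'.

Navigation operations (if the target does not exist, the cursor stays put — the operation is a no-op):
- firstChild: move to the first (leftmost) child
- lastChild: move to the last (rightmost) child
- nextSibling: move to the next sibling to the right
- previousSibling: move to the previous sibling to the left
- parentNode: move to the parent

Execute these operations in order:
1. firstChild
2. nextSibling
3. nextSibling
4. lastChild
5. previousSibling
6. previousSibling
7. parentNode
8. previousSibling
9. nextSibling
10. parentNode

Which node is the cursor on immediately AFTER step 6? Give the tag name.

After 1 (firstChild): ol
After 2 (nextSibling): nav
After 3 (nextSibling): nav (no-op, stayed)
After 4 (lastChild): main
After 5 (previousSibling): title
After 6 (previousSibling): ul

Answer: ul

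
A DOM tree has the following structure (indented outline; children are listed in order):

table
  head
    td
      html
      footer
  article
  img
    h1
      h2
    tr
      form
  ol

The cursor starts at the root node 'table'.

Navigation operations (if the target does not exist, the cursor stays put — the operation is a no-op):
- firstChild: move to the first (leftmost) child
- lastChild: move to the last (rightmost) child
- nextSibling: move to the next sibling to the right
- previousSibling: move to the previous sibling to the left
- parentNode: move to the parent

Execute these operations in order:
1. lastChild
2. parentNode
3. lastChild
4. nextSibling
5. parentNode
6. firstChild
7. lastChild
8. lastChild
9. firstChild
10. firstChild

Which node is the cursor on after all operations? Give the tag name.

After 1 (lastChild): ol
After 2 (parentNode): table
After 3 (lastChild): ol
After 4 (nextSibling): ol (no-op, stayed)
After 5 (parentNode): table
After 6 (firstChild): head
After 7 (lastChild): td
After 8 (lastChild): footer
After 9 (firstChild): footer (no-op, stayed)
After 10 (firstChild): footer (no-op, stayed)

Answer: footer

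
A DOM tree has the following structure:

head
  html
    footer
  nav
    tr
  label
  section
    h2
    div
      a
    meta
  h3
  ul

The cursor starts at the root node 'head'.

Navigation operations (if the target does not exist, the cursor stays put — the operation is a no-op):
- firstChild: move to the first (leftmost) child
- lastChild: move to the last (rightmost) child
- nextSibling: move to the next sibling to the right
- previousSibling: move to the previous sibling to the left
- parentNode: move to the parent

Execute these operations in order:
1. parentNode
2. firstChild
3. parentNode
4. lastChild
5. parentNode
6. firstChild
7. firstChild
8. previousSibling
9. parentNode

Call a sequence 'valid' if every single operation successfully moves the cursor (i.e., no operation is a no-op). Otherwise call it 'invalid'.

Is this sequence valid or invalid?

After 1 (parentNode): head (no-op, stayed)
After 2 (firstChild): html
After 3 (parentNode): head
After 4 (lastChild): ul
After 5 (parentNode): head
After 6 (firstChild): html
After 7 (firstChild): footer
After 8 (previousSibling): footer (no-op, stayed)
After 9 (parentNode): html

Answer: invalid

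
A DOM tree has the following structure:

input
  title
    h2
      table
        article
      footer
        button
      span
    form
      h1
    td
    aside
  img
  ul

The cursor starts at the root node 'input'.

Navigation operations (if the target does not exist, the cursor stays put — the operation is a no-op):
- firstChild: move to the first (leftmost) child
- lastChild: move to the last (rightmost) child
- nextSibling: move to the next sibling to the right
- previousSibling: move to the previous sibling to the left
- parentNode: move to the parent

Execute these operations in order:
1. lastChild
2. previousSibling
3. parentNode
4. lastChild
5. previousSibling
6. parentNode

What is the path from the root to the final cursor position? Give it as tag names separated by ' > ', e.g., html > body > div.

After 1 (lastChild): ul
After 2 (previousSibling): img
After 3 (parentNode): input
After 4 (lastChild): ul
After 5 (previousSibling): img
After 6 (parentNode): input

Answer: input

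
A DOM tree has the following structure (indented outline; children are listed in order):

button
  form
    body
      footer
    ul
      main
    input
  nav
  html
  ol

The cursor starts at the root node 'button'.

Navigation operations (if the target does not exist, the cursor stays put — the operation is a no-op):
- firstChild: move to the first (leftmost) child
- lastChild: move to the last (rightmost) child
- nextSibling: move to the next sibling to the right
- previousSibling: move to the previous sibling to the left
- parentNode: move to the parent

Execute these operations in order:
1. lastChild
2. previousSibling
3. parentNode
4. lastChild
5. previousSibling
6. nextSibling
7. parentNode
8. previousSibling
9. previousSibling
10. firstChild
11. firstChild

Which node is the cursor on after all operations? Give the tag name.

Answer: body

Derivation:
After 1 (lastChild): ol
After 2 (previousSibling): html
After 3 (parentNode): button
After 4 (lastChild): ol
After 5 (previousSibling): html
After 6 (nextSibling): ol
After 7 (parentNode): button
After 8 (previousSibling): button (no-op, stayed)
After 9 (previousSibling): button (no-op, stayed)
After 10 (firstChild): form
After 11 (firstChild): body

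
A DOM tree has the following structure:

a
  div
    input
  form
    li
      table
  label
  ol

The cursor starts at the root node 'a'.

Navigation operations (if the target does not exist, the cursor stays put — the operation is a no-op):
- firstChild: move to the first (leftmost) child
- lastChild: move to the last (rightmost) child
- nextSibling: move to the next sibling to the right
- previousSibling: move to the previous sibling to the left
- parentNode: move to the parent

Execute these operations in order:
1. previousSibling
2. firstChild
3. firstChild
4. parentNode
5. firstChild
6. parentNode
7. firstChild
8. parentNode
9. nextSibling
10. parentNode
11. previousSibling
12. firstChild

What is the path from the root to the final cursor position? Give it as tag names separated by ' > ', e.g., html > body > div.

After 1 (previousSibling): a (no-op, stayed)
After 2 (firstChild): div
After 3 (firstChild): input
After 4 (parentNode): div
After 5 (firstChild): input
After 6 (parentNode): div
After 7 (firstChild): input
After 8 (parentNode): div
After 9 (nextSibling): form
After 10 (parentNode): a
After 11 (previousSibling): a (no-op, stayed)
After 12 (firstChild): div

Answer: a > div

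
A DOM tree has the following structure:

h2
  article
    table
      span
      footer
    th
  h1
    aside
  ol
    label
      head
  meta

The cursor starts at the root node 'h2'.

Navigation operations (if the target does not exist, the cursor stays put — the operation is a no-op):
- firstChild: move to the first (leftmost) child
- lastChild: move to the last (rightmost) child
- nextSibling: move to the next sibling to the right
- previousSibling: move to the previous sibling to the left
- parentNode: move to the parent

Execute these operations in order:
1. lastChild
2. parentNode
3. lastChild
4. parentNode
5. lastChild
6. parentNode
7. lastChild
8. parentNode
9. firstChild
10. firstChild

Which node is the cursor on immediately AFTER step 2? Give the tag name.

Answer: h2

Derivation:
After 1 (lastChild): meta
After 2 (parentNode): h2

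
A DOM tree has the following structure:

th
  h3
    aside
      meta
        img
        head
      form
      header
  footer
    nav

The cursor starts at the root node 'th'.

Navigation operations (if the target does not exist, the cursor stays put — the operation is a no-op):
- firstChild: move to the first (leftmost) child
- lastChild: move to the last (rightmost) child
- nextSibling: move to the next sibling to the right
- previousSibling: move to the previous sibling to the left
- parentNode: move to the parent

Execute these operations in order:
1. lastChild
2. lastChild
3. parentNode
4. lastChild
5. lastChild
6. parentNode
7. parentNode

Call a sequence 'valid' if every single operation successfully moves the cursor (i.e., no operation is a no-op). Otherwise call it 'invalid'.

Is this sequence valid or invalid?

After 1 (lastChild): footer
After 2 (lastChild): nav
After 3 (parentNode): footer
After 4 (lastChild): nav
After 5 (lastChild): nav (no-op, stayed)
After 6 (parentNode): footer
After 7 (parentNode): th

Answer: invalid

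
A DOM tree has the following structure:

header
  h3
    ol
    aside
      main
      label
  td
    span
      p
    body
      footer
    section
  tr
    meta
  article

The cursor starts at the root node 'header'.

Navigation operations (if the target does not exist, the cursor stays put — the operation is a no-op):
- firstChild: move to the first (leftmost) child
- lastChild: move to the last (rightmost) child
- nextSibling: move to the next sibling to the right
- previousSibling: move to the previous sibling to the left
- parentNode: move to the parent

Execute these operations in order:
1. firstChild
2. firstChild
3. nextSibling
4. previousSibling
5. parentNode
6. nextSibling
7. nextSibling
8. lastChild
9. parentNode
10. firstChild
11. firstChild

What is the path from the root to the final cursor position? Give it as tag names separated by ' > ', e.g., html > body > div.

After 1 (firstChild): h3
After 2 (firstChild): ol
After 3 (nextSibling): aside
After 4 (previousSibling): ol
After 5 (parentNode): h3
After 6 (nextSibling): td
After 7 (nextSibling): tr
After 8 (lastChild): meta
After 9 (parentNode): tr
After 10 (firstChild): meta
After 11 (firstChild): meta (no-op, stayed)

Answer: header > tr > meta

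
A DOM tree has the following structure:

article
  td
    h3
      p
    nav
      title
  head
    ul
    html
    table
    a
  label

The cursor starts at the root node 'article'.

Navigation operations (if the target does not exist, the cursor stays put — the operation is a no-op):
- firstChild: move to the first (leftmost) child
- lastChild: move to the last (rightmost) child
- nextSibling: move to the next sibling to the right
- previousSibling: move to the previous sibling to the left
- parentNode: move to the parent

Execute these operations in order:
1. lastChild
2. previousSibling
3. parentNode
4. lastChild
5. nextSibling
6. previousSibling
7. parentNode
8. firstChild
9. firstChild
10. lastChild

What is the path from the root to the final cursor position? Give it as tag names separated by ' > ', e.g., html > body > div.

After 1 (lastChild): label
After 2 (previousSibling): head
After 3 (parentNode): article
After 4 (lastChild): label
After 5 (nextSibling): label (no-op, stayed)
After 6 (previousSibling): head
After 7 (parentNode): article
After 8 (firstChild): td
After 9 (firstChild): h3
After 10 (lastChild): p

Answer: article > td > h3 > p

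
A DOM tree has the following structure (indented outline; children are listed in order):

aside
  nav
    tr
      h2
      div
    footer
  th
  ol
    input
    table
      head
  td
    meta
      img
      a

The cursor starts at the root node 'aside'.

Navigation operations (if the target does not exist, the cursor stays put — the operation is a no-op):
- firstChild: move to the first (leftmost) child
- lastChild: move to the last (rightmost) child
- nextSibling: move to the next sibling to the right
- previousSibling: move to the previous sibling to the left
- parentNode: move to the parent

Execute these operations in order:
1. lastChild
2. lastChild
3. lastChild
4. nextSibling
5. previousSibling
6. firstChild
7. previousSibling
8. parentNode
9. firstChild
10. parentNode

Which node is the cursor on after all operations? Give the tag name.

After 1 (lastChild): td
After 2 (lastChild): meta
After 3 (lastChild): a
After 4 (nextSibling): a (no-op, stayed)
After 5 (previousSibling): img
After 6 (firstChild): img (no-op, stayed)
After 7 (previousSibling): img (no-op, stayed)
After 8 (parentNode): meta
After 9 (firstChild): img
After 10 (parentNode): meta

Answer: meta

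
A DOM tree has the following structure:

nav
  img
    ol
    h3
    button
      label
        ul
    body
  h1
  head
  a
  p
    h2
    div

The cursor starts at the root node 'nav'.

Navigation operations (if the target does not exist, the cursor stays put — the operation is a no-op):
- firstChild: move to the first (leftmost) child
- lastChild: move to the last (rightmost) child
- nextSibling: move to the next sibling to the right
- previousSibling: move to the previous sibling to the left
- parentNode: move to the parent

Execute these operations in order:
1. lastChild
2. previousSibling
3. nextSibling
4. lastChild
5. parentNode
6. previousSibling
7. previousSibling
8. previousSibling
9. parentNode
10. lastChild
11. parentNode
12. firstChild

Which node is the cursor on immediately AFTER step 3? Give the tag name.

Answer: p

Derivation:
After 1 (lastChild): p
After 2 (previousSibling): a
After 3 (nextSibling): p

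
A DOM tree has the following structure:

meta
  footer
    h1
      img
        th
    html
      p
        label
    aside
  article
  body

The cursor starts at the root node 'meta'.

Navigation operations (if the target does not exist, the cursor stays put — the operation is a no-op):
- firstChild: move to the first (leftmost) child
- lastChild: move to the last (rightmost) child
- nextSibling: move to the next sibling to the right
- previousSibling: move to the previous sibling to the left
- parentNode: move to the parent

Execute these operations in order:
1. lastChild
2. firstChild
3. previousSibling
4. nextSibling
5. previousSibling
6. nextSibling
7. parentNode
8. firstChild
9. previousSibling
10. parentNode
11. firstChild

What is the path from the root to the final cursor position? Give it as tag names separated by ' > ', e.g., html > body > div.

After 1 (lastChild): body
After 2 (firstChild): body (no-op, stayed)
After 3 (previousSibling): article
After 4 (nextSibling): body
After 5 (previousSibling): article
After 6 (nextSibling): body
After 7 (parentNode): meta
After 8 (firstChild): footer
After 9 (previousSibling): footer (no-op, stayed)
After 10 (parentNode): meta
After 11 (firstChild): footer

Answer: meta > footer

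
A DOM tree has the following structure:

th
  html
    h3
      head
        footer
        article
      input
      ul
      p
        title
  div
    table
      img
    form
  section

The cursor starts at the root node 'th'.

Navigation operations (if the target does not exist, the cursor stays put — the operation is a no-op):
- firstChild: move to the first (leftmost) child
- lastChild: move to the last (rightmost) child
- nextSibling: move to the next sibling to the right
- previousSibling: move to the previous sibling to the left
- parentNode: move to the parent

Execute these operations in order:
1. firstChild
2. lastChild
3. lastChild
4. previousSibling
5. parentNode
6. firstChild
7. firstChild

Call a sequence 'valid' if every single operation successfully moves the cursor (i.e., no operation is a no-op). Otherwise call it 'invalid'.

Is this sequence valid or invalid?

Answer: valid

Derivation:
After 1 (firstChild): html
After 2 (lastChild): h3
After 3 (lastChild): p
After 4 (previousSibling): ul
After 5 (parentNode): h3
After 6 (firstChild): head
After 7 (firstChild): footer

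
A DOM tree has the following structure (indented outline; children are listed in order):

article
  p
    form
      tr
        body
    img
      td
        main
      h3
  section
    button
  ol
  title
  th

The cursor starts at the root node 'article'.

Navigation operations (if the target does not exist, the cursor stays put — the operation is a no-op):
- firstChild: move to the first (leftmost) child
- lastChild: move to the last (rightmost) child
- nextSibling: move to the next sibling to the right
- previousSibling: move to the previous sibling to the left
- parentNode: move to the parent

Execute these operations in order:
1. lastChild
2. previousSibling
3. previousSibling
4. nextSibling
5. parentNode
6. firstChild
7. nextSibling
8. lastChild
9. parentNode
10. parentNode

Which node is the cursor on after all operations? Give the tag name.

Answer: article

Derivation:
After 1 (lastChild): th
After 2 (previousSibling): title
After 3 (previousSibling): ol
After 4 (nextSibling): title
After 5 (parentNode): article
After 6 (firstChild): p
After 7 (nextSibling): section
After 8 (lastChild): button
After 9 (parentNode): section
After 10 (parentNode): article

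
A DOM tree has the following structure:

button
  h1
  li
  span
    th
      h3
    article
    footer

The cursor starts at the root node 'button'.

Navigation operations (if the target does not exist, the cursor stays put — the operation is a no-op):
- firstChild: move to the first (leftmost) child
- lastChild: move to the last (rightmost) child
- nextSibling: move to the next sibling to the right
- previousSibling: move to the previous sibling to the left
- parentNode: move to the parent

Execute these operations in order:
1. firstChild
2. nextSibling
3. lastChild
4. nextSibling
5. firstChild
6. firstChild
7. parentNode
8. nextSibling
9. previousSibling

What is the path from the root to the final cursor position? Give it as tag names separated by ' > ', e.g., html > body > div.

After 1 (firstChild): h1
After 2 (nextSibling): li
After 3 (lastChild): li (no-op, stayed)
After 4 (nextSibling): span
After 5 (firstChild): th
After 6 (firstChild): h3
After 7 (parentNode): th
After 8 (nextSibling): article
After 9 (previousSibling): th

Answer: button > span > th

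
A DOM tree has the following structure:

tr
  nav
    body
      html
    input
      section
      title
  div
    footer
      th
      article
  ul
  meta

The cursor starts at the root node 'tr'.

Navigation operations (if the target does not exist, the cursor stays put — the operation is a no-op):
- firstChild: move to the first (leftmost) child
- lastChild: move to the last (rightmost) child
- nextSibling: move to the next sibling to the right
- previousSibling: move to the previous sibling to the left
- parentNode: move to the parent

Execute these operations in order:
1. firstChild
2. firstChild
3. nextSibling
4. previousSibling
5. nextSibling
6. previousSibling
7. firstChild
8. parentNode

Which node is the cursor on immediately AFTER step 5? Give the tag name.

Answer: input

Derivation:
After 1 (firstChild): nav
After 2 (firstChild): body
After 3 (nextSibling): input
After 4 (previousSibling): body
After 5 (nextSibling): input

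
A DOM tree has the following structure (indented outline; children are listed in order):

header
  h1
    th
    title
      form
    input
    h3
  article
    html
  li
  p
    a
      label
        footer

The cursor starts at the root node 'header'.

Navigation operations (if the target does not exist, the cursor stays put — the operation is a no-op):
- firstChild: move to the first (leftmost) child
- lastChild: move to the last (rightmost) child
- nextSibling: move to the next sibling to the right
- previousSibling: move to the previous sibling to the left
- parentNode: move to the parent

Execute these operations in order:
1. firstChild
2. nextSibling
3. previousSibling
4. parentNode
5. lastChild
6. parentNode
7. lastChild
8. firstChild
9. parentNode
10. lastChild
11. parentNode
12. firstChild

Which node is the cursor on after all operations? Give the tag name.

Answer: a

Derivation:
After 1 (firstChild): h1
After 2 (nextSibling): article
After 3 (previousSibling): h1
After 4 (parentNode): header
After 5 (lastChild): p
After 6 (parentNode): header
After 7 (lastChild): p
After 8 (firstChild): a
After 9 (parentNode): p
After 10 (lastChild): a
After 11 (parentNode): p
After 12 (firstChild): a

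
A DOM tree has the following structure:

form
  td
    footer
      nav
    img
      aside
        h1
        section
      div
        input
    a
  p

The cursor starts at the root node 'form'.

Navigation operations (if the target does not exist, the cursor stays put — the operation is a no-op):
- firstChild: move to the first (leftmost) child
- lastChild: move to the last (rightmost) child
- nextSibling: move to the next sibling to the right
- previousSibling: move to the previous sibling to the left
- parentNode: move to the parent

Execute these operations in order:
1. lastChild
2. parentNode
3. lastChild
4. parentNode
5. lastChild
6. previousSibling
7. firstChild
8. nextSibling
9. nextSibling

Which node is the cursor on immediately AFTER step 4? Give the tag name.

After 1 (lastChild): p
After 2 (parentNode): form
After 3 (lastChild): p
After 4 (parentNode): form

Answer: form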